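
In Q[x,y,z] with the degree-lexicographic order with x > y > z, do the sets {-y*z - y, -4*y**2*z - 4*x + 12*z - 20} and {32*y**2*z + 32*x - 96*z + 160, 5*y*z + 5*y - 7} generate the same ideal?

No, the ideals differ.

Two ideals are equal iff their reduced Gröbner bases coincide (the reduced basis is unique for a fixed ordering).
Buchberger on the first generating set:
f_1 = -y*z - y, LT = y*z.
f_2 = -4*y**2*z - 4*x + 12*z - 20, LT = y**2*z.

S(f_1,f_2): lcm = y**2*z. S = y**2 - x + 3*z - 5.
  leading term y**2: no divisor's leading term divides it; move y**2 to the remainder.
  leading term x: no divisor's leading term divides it; move -x to the remainder.
  leading term z: no divisor's leading term divides it; move 3*z to the remainder.
  leading term 1: no divisor's leading term divides it; move -5 to the remainder.
  remainder y**2 - x + 3*z - 5 ≠ 0; add g_3 = y**2 - x + 3*z - 5 to the basis.

S(f_1,g_3): lcm = y**2*z. S = x*z + y**2 - 3*z**2 + 5*z.
  leading term x*z: no divisor's leading term divides it; move x*z to the remainder.
  leading term y**2: subtract (1)·g_3 from y**2 - 3*z**2 + 5*z → -3*z**2 + x + 2*z + 5
  leading term z**2: no divisor's leading term divides it; move -3*z**2 to the remainder.
  leading term x: no divisor's leading term divides it; move x to the remainder.
  leading term z: no divisor's leading term divides it; move 2*z to the remainder.
  leading term 1: no divisor's leading term divides it; move 5 to the remainder.
  remainder x*z - 3*z**2 + x + 2*z + 5 ≠ 0; add g_4 = x*z - 3*z**2 + x + 2*z + 5 to the basis.

S(f_2,g_3): lcm = y**2*z. S = x*z - 3*z**2 + x + 2*z + 5.
  leading term x*z: subtract (1)·g_4 from x*z - 3*z**2 + x + 2*z + 5 → 0
  remainder 0.

S(f_1,g_4): lcm = x*y*z. S = 3*y*z**2 - 2*y*z - 5*y.
  leading term y*z**2: subtract (-3*z)·f_1 from 3*y*z**2 - 2*y*z - 5*y → -5*y*z - 5*y
  leading term y*z: subtract (5)·f_1 from -5*y*z - 5*y → 0
  remainder 0.

S(f_2,g_4): lcm = x*y**2*z. S = 3*y**2*z**2 - x*y**2 - 2*y**2*z + x**2 - 3*x*z - 5*y**2 + 5*x.
  leading term y**2*z**2: subtract (-3*y*z)·f_1 from 3*y**2*z**2 - x*y**2 - 2*y**2*z + x**2 - 3*x*z - 5*y**2 + 5*x → -x*y**2 - 5*y**2*z + x**2 - 3*x*z - 5*y**2 + 5*x
  leading term x*y**2: subtract (-x)·g_3 from -x*y**2 - 5*y**2*z + x**2 - 3*x*z - 5*y**2 + 5*x → -5*y**2*z - 5*y**2
  leading term y**2*z: subtract (5*y)·f_1 from -5*y**2*z - 5*y**2 → 0
  remainder 0.

S(g_3,g_4): leading monomials are coprime, so the S-polynomial reduces to 0 (Buchberger's first criterion).
Every S-polynomial of the final basis reduces to 0, so we have a Gröbner basis.
Inter-reduce: drop elements whose leading term is divisible by another's, tail-reduce, and make monic.
Reduced Gröbner basis: {x*z - 3*z**2 + x + 2*z + 5, y**2 - x + 3*z - 5, y*z + y}.

Buchberger on the second generating set:
h_1 = 32*y**2*z + 32*x - 96*z + 160, LT = y**2*z.
h_2 = 5*y*z + 5*y - 7, LT = y*z.

S(h_1,h_2): lcm = y**2*z. S = -y**2 + x + 7/5*y - 3*z + 5.
  leading term y**2: no divisor's leading term divides it; move -y**2 to the remainder.
  leading term x: no divisor's leading term divides it; move x to the remainder.
  leading term y: no divisor's leading term divides it; move 7/5*y to the remainder.
  leading term z: no divisor's leading term divides it; move -3*z to the remainder.
  leading term 1: no divisor's leading term divides it; move 5 to the remainder.
  remainder -y**2 + x + 7/5*y - 3*z + 5 ≠ 0; add k_3 = -y**2 + x + 7/5*y - 3*z + 5 to the basis.

S(h_1,k_3): lcm = y**2*z. S = x*z + 7/5*y*z - 3*z**2 + x + 2*z + 5.
  leading term x*z: no divisor's leading term divides it; move x*z to the remainder.
  leading term y*z: subtract (7/25)·h_2 from 7/5*y*z - 3*z**2 + x + 2*z + 5 → -3*z**2 + x - 7/5*y + 2*z + 174/25
  leading term z**2: no divisor's leading term divides it; move -3*z**2 to the remainder.
  leading term x: no divisor's leading term divides it; move x to the remainder.
  leading term y: no divisor's leading term divides it; move -7/5*y to the remainder.
  leading term z: no divisor's leading term divides it; move 2*z to the remainder.
  leading term 1: no divisor's leading term divides it; move 174/25 to the remainder.
  remainder x*z - 3*z**2 + x - 7/5*y + 2*z + 174/25 ≠ 0; add k_4 = x*z - 3*z**2 + x - 7/5*y + 2*z + 174/25 to the basis.

S(h_2,k_3): lcm = y**2*z. S = x*z + y**2 + 7/5*y*z - 3*z**2 - 7/5*y + 5*z.
  leading term x*z: subtract (1)·k_4 from x*z + y**2 + 7/5*y*z - 3*z**2 - 7/5*y + 5*z → y**2 + 7/5*y*z - x + 3*z - 174/25
  leading term y**2: subtract (-1)·k_3 from y**2 + 7/5*y*z - x + 3*z - 174/25 → 7/5*y*z + 7/5*y - 49/25
  leading term y*z: subtract (7/25)·h_2 from 7/5*y*z + 7/5*y - 49/25 → 0
  remainder 0.

S(h_1,k_4): lcm = x*y**2*z. S = 3*y**2*z**2 - x*y**2 + 7/5*y**3 - 2*y**2*z + x**2 - 3*x*z - 174/25*y**2 + 5*x.
  leading term y**2*z**2: subtract (3/32*z)·h_1 from 3*y**2*z**2 - x*y**2 + 7/5*y**3 - 2*y**2*z + x**2 - 3*x*z - 174/25*y**2 + 5*x → -x*y**2 + 7/5*y**3 - 2*y**2*z + x**2 - 6*x*z - 174/25*y**2 + 9*z**2 + 5*x - 15*z
  leading term x*y**2: subtract (x)·k_3 from -x*y**2 + 7/5*y**3 - 2*y**2*z + x**2 - 6*x*z - 174/25*y**2 + 9*z**2 + 5*x - 15*z → 7/5*y**3 - 2*y**2*z - 7/5*x*y - 3*x*z - 174/25*y**2 + 9*z**2 - 15*z
  leading term y**3: subtract (-7/5*y)·k_3 from 7/5*y**3 - 2*y**2*z - 7/5*x*y - 3*x*z - 174/25*y**2 + 9*z**2 - 15*z → -2*y**2*z - 3*x*z - 5*y**2 - 21/5*y*z + 9*z**2 + 7*y - 15*z
  leading term y**2*z: subtract (-1/16)·h_1 from -2*y**2*z - 3*x*z - 5*y**2 - 21/5*y*z + 9*z**2 + 7*y - 15*z → -3*x*z - 5*y**2 - 21/5*y*z + 9*z**2 + 2*x + 7*y - 21*z + 10
  leading term x*z: subtract (-3)·k_4 from -3*x*z - 5*y**2 - 21/5*y*z + 9*z**2 + 2*x + 7*y - 21*z + 10 → -5*y**2 - 21/5*y*z + 5*x + 14/5*y - 15*z + 772/25
  leading term y**2: subtract (5)·k_3 from -5*y**2 - 21/5*y*z + 5*x + 14/5*y - 15*z + 772/25 → -21/5*y*z - 21/5*y + 147/25
  leading term y*z: subtract (-21/25)·h_2 from -21/5*y*z - 21/5*y + 147/25 → 0
  remainder 0.

S(h_2,k_4): lcm = x*y*z. S = 3*y*z**2 + 7/5*y**2 - 2*y*z - 7/5*x - 174/25*y.
  leading term y*z**2: subtract (3/5*z)·h_2 from 3*y*z**2 + 7/5*y**2 - 2*y*z - 7/5*x - 174/25*y → 7/5*y**2 - 5*y*z - 7/5*x - 174/25*y + 21/5*z
  leading term y**2: subtract (-7/5)·k_3 from 7/5*y**2 - 5*y*z - 7/5*x - 174/25*y + 21/5*z → -5*y*z - 5*y + 7
  leading term y*z: subtract (-1)·h_2 from -5*y*z - 5*y + 7 → 0
  remainder 0.

S(k_3,k_4): leading monomials are coprime, so the S-polynomial reduces to 0 (Buchberger's first criterion).
Every S-polynomial of the final basis reduces to 0, so we have a Gröbner basis.
Inter-reduce: drop elements whose leading term is divisible by another's, tail-reduce, and make monic.
Reduced Gröbner basis: {x*z - 3*z**2 + x - 7/5*y + 2*z + 174/25, y**2 - x - 7/5*y + 3*z - 5, y*z + y - 7/5}.

These differ, so the ideals are not equal.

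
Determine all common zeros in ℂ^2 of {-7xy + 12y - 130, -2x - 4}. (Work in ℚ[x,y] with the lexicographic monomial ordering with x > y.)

Compute a lex Gröbner basis by Buchberger's algorithm.
f_1 = -7xy + 12y - 130, LT = xy.
f_2 = -2x - 4, LT = x.

S(f_1,f_2): lcm = xy. S = -26/7y + 130/7.
  leading term y: no divisor's leading term divides it; move -26/7y to the remainder.
  leading term 1: no divisor's leading term divides it; move 130/7 to the remainder.
  remainder -26/7y + 130/7 ≠ 0; add h_3 = -26/7y + 130/7 to the basis.

The other S-polynomials (S(f_1,h_3), S(f_2,h_3)) all reduce to 0 modulo the current basis, so we have a Gröbner basis.
Inter-reduce: drop elements whose leading term is divisible by another's, tail-reduce, and make monic.
Reduced Gröbner basis: {x + 2, y - 5}.

The lex basis is triangular: the last element involves only y. Solving y - 5 = 0 gives y ∈ {5}; substituting each value into the earlier elements determines the remaining variables.
  y = 5: the earlier basis element becomes x + 2 = 0, giving x = -2 — point (-2, 5).
Each listed point satisfies every original equation (direct substitution).

{(-2, 5)}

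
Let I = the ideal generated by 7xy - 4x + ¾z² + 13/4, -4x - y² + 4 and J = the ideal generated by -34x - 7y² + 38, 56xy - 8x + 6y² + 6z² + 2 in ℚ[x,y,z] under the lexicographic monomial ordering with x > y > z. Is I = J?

No, the ideals differ.

Equality of ideals is decidable: compute both reduced Gröbner bases (unique for the ordering) and check whether they agree.
Buchberger on the first generating set:
f_1 = 7xy - 4x + ¾z² + 13/4, LT = xy.
f_2 = -4x - y² + 4, LT = x.

S(f_1,f_2): lcm = xy. S = -4/7x - ¼y³ + y + 3/28z² + 13/28.
  leading term x: subtract (1/7)·f_2 from -4/7x - ¼y³ + y + 3/28z² + 13/28 → -¼y³ + 1/7y² + y + 3/28z² - 3/28
  leading term y³: no divisor's leading term divides it; move -¼y³ to the remainder.
  leading term y²: no divisor's leading term divides it; move 1/7y² to the remainder.
  leading term y: no divisor's leading term divides it; move y to the remainder.
  leading term z²: no divisor's leading term divides it; move 3/28z² to the remainder.
  leading term 1: no divisor's leading term divides it; move -3/28 to the remainder.
  remainder -¼y³ + 1/7y² + y + 3/28z² - 3/28 ≠ 0; add g_3 = -¼y³ + 1/7y² + y + 3/28z² - 3/28 to the basis.

The other S-polynomials (S(f_1,g_3), S(f_2,g_3)) all reduce to 0 modulo the current basis, so we have a Gröbner basis.
Inter-reduce: drop elements whose leading term is divisible by another's, tail-reduce, and make monic.
Reduced Gröbner basis: {x + ¼y² - 1, y³ - 4/7y² - 4y - 3/7z² + 3/7}.

Buchberger on the second generating set:
h_1 = -34x - 7y² + 38, LT = x.
h_2 = 56xy - 8x + 6y² + 6z² + 2, LT = xy.

S(h_1,h_2): lcm = xy. S = 1/7x + 7/34y³ - 3/28y² - 19/17y - 3/28z² - 1/28.
  leading term x: subtract (-1/238)·h_1 from 1/7x + 7/34y³ - 3/28y² - 19/17y - 3/28z² - 1/28 → 7/34y³ - 65/476y² - 19/17y - 3/28z² + 59/476
  leading term y³: no divisor's leading term divides it; move 7/34y³ to the remainder.
  leading term y²: no divisor's leading term divides it; move -65/476y² to the remainder.
  leading term y: no divisor's leading term divides it; move -19/17y to the remainder.
  leading term z²: no divisor's leading term divides it; move -3/28z² to the remainder.
  leading term 1: no divisor's leading term divides it; move 59/476 to the remainder.
  remainder 7/34y³ - 65/476y² - 19/17y - 3/28z² + 59/476 ≠ 0; add k_3 = 7/34y³ - 65/476y² - 19/17y - 3/28z² + 59/476 to the basis.

The other S-polynomials (S(h_1,k_3), S(h_2,k_3)) all reduce to 0 modulo the current basis, so we have a Gröbner basis.
Inter-reduce: drop elements whose leading term is divisible by another's, tail-reduce, and make monic.
Reduced Gröbner basis: {x + 7/34y² - 19/17, y³ - 65/98y² - 38/7y - 51/98z² + 59/98}.

The bases are distinct; the ideals are different.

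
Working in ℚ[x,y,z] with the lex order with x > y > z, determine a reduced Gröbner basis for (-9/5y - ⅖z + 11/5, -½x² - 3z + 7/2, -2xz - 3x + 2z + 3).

f_1 = -9/5y - ⅖z + 11/5, LT = y.
f_2 = -½x² - 3z + 7/2, LT = x².
f_3 = -2xz - 3x + 2z + 3, LT = xz.

S(f_2,f_3): lcm = x²z. S = -3/2x² + xz + 3/2x + 6z² - 7z.
  leading term x²: subtract (3)·f_2 from -3/2x² + xz + 3/2x + 6z² - 7z → xz + 3/2x + 6z² + 2z - 21/2
  leading term xz: subtract (-½)·f_3 from xz + 3/2x + 6z² + 2z - 21/2 → 6z² + 3z - 9
  leading term z²: no divisor's leading term divides it; move 6z² to the remainder.
  leading term z: no divisor's leading term divides it; move 3z to the remainder.
  leading term 1: no divisor's leading term divides it; move -9 to the remainder.
  remainder 6z² + 3z - 9 ≠ 0; add g_4 = 6z² + 3z - 9 to the basis.

The other S-polynomials (S(f_1,f_2), S(f_1,f_3), S(f_1,g_4), S(f_2,g_4), S(f_3,g_4)) all reduce to 0 modulo the current basis, so we have a Gröbner basis.

G = {x² + 6z - 7, xz + 3/2x - z - 3/2, y + 2/9z - 11/9, z² + ½z - 3/2}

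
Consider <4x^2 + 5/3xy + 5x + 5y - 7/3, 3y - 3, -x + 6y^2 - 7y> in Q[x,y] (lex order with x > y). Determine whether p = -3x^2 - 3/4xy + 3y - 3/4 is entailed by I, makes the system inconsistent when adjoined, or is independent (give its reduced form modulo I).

First compute the reduced Gröbner basis of I by Buchberger's algorithm.
f_1 = 4x^2 + 5/3xy + 5x + 5y - 7/3, LT = x^2.
f_2 = 3y - 3, LT = y.
f_3 = -x + 6y^2 - 7y, LT = x.

The S-polynomials (S(f_1,f_2), S(f_1,f_3), S(f_2,f_3)) all reduce to 0 modulo the current basis, so we have a Gröbner basis.
Inter-reduce: drop elements whose leading term is divisible by another's, tail-reduce, and make monic.
Reduced Gröbner basis: {x + 1, y - 1}.
Label its elements g_1 = x + 1, g_2 = y - 1.

Reduce p = -3x^2 - 3/4xy + 3y - 3/4 modulo G:
  leading term x^2: subtract (-3x)·g_1 from -3x^2 - 3/4xy + 3y - 3/4 → -3/4xy + 3x + 3y - 3/4
  leading term xy: subtract (-3/4y)·g_1 from -3/4xy + 3x + 3y - 3/4 → 3x + 15/4y - 3/4
  leading term x: subtract (3)·g_1 from 3x + 15/4y - 3/4 → 15/4y - 15/4
  leading term y: subtract (15/4)·g_2 from 15/4y - 15/4 → 0
  normal form = 0.
Since the normal form is 0, p ∈ I.

-3x^2 - 3/4xy + 3y - 3/4 lies in I (it reduces to 0).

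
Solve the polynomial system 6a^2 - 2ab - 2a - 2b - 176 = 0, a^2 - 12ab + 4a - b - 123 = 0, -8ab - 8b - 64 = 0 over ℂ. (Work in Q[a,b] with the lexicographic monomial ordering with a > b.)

{(-5, 2)}

Compute a lex Gröbner basis by Buchberger's algorithm.
f_1 = 6a^2 - 2ab - 2a - 2b - 176, LT = a^2.
f_2 = a^2 - 12ab + 4a - b - 123, LT = a^2.
f_3 = -8ab - 8b - 64, LT = ab.

S(f_1,f_2): lcm = a^2. S = 35/3ab - 13/3a + 2/3b + 281/3.
  leading term ab: subtract (-35/24)·f_3 from 35/3ab - 13/3a + 2/3b + 281/3 → -13/3a - 11b + 1/3
  leading term a: no divisor's leading term divides it; move -13/3a to the remainder.
  leading term b: no divisor's leading term divides it; move -11b to the remainder.
  leading term 1: no divisor's leading term divides it; move 1/3 to the remainder.
  remainder -13/3a - 11b + 1/3 ≠ 0; add h_4 = -13/3a - 11b + 1/3 to the basis.

S(f_1,f_3): lcm = a^2b. S = -1/3ab^2 - 4/3ab - 8a - 1/3b^2 - 88/3b.
  leading term ab^2: subtract (1/24b)·f_3 from -1/3ab^2 - 4/3ab - 8a - 1/3b^2 - 88/3b → -4/3ab - 8a - 80/3b
  leading term ab: subtract (1/6)·f_3 from -4/3ab - 8a - 80/3b → -8a - 76/3b + 32/3
  leading term a: subtract (24/13)·h_4 from -8a - 76/3b + 32/3 → -196/39b + 392/39
  leading term b: no divisor's leading term divides it; move -196/39b to the remainder.
  leading term 1: no divisor's leading term divides it; move 392/39 to the remainder.
  remainder -196/39b + 392/39 ≠ 0; add h_5 = -196/39b + 392/39 to the basis.

S(f_2,f_3): lcm = a^2b. S = -12ab^2 + 3ab - 8a - b^2 - 123b.
  leading term ab^2: subtract (3/2b)·f_3 from -12ab^2 + 3ab - 8a - b^2 - 123b → 3ab - 8a + 11b^2 - 27b
  leading term ab: subtract (-3/8)·f_3 from 3ab - 8a + 11b^2 - 27b → -8a + 11b^2 - 30b - 24
  leading term a: subtract (24/13)·h_4 from -8a + 11b^2 - 30b - 24 → 11b^2 - 126/13b - 320/13
  leading term b^2: subtract (-429/196b)·h_5 from 11b^2 - 126/13b - 320/13 → 160/13b - 320/13
  leading term b: subtract (-120/49)·h_5 from 160/13b - 320/13 → 0
  remainder 0.

S(f_1,h_4): lcm = a^2. S = -112/39ab - 10/39a - 1/3b - 88/3.
  leading term ab: subtract (14/39)·f_3 from -112/39ab - 10/39a - 1/3b - 88/3 → -10/39a + 33/13b - 248/39
  leading term a: subtract (10/169)·h_4 from -10/39a + 33/13b - 248/39 → 539/169b - 1078/169
  leading term b: subtract (-33/52)·h_5 from 539/169b - 1078/169 → 0
  remainder 0.

S(f_2,h_4): lcm = a^2. S = -189/13ab + 53/13a - b - 123.
  leading term ab: subtract (189/104)·f_3 from -189/13ab + 53/13a - b - 123 → 53/13a + 176/13b - 87/13
  leading term a: subtract (-159/169)·h_4 from 53/13a + 176/13b - 87/13 → 539/169b - 1078/169
  leading term b: subtract (-33/52)·h_5 from 539/169b - 1078/169 → 0
  remainder 0.

S(f_3,h_4): lcm = ab. S = -33/13b^2 + 14/13b + 8.
  leading term b^2: subtract (99/196b)·h_5 from -33/13b^2 + 14/13b + 8 → -4b + 8
  leading term b: subtract (39/49)·h_5 from -4b + 8 → 0
  remainder 0.

S(f_1,h_5): leading monomials are coprime, so the S-polynomial reduces to 0 (Buchberger's first criterion).
S(f_2,h_5): leading monomials are coprime, so the S-polynomial reduces to 0 (Buchberger's first criterion).
S(f_3,h_5): lcm = ab. S = 2a + b + 8.
  leading term a: subtract (-6/13)·h_4 from 2a + b + 8 → -53/13b + 106/13
  leading term b: subtract (159/196)·h_5 from -53/13b + 106/13 → 0
  remainder 0.

S(h_4,h_5): leading monomials are coprime, so the S-polynomial reduces to 0 (Buchberger's first criterion).
Every S-polynomial of the final basis reduces to 0, so we have a Gröbner basis.
Inter-reduce: drop elements whose leading term is divisible by another's, tail-reduce, and make monic.
Reduced Gröbner basis: {a + 5, b - 2}.

Since the basis is lex-ordered, b - 2 is univariate in b. Its roots are {2}. Back-substituting each root into the other basis elements fixes the other coordinates.
  b = 2: the earlier basis element becomes a + 5 = 0, giving a = -5 — point (-5, 2).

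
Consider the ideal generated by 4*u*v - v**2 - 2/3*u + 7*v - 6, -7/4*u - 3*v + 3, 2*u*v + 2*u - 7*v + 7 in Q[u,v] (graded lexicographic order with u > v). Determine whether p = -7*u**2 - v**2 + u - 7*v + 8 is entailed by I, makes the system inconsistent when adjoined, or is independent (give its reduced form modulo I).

First compute the reduced Gröbner basis of I by Buchberger's algorithm.
f_1 = 4*u*v - v**2 - 2/3*u + 7*v - 6, LT = u*v.
f_2 = -7/4*u - 3*v + 3, LT = u.
f_3 = 2*u*v + 2*u - 7*v + 7, LT = u*v.

S(f_1,f_2): lcm = u*v. S = -55/28*v**2 - 1/6*u + 97/28*v - 3/2.
  leading term v**2: no divisor's leading term divides it; move -55/28*v**2 to the remainder.
  leading term u: subtract (2/21)·f_2 from -1/6*u + 97/28*v - 3/2 → 15/4*v - 25/14
  leading term v: no divisor's leading term divides it; move 15/4*v to the remainder.
  leading term 1: no divisor's leading term divides it; move -25/14 to the remainder.
  remainder -55/28*v**2 + 15/4*v - 25/14 ≠ 0; add h_4 = -55/28*v**2 + 15/4*v - 25/14 to the basis.

S(f_1,f_3): lcm = u*v. S = -1/4*v**2 - 7/6*u + 21/4*v - 5.
  leading term v**2: subtract (7/55)·h_4 from -1/4*v**2 - 7/6*u + 21/4*v - 5 → -7/6*u + 105/22*v - 105/22
  leading term u: subtract (2/3)·f_2 from -7/6*u + 105/22*v - 105/22 → 149/22*v - 149/22
  leading term v: no divisor's leading term divides it; move 149/22*v to the remainder.
  leading term 1: no divisor's leading term divides it; move -149/22 to the remainder.
  remainder 149/22*v - 149/22 ≠ 0; add h_5 = 149/22*v - 149/22 to the basis.

S(f_2,f_3): lcm = u*v. S = 12/7*v**2 - u + 25/14*v - 7/2.
  leading term v**2: subtract (-48/55)·h_4 from 12/7*v**2 - u + 25/14*v - 7/2 → -u + 779/154*v - 779/154
  leading term u: subtract (4/7)·f_2 from -u + 779/154*v - 779/154 → 149/22*v - 149/22
  leading term v: subtract (1)·h_5 from 149/22*v - 149/22 → 0
  remainder 0.

S(f_1,h_4): lcm = u*v**2. S = -1/4*v**3 + 115/66*u*v + 7/4*v**2 - 10/11*u - 3/2*v.
  leading term v**3: subtract (7/55*v)·h_4 from -1/4*v**3 + 115/66*u*v + 7/4*v**2 - 10/11*u - 3/2*v → 115/66*u*v + 14/11*v**2 - 10/11*u - 14/11*v
  leading term u*v: subtract (115/264)·f_1 from 115/66*u*v + 14/11*v**2 - 10/11*u - 14/11*v → 41/24*v**2 - 245/396*u - 1141/264*v + 115/44
  leading term v**2: subtract (-287/330)·h_4 from 41/24*v**2 - 245/396*u - 1141/264*v + 115/44 → -245/396*u - 35/33*v + 35/33
  leading term u: subtract (35/99)·f_2 from -245/396*u - 35/33*v + 35/33 → 0
  remainder 0.

S(f_2,h_4): leading monomials are coprime, so the S-polynomial reduces to 0 (Buchberger's first criterion).
S(f_3,h_4): lcm = u*v**2. S = 32/11*u*v - 7/2*v**2 - 10/11*u + 7/2*v.
  leading term u*v: subtract (8/11)·f_1 from 32/11*u*v - 7/2*v**2 - 10/11*u + 7/2*v → -61/22*v**2 - 14/33*u - 35/22*v + 48/11
  leading term v**2: subtract (854/605)·h_4 from -61/22*v**2 - 14/33*u - 35/22*v + 48/11 → -14/33*u - 833/121*v + 833/121
  leading term u: subtract (8/33)·f_2 from -14/33*u - 833/121*v + 833/121 → -745/121*v + 745/121
  leading term v: subtract (-10/11)·h_5 from -745/121*v + 745/121 → 0
  remainder 0.

S(f_1,h_5): lcm = u*v. S = -1/4*v**2 + 5/6*u + 7/4*v - 3/2.
  leading term v**2: subtract (7/55)·h_4 from -1/4*v**2 + 5/6*u + 7/4*v - 3/2 → 5/6*u + 14/11*v - 14/11
  leading term u: subtract (-10/21)·f_2 from 5/6*u + 14/11*v - 14/11 → -12/77*v + 12/77
  leading term v: subtract (-24/1043)·h_5 from -12/77*v + 12/77 → 0
  remainder 0.

S(f_2,h_5): leading monomials are coprime, so the S-polynomial reduces to 0 (Buchberger's first criterion).
S(f_3,h_5): lcm = u*v. S = 2*u - 7/2*v + 7/2.
  leading term u: subtract (-8/7)·f_2 from 2*u - 7/2*v + 7/2 → -97/14*v + 97/14
  leading term v: subtract (-1067/1043)·h_5 from -97/14*v + 97/14 → 0
  remainder 0.

S(h_4,h_5): lcm = v**2. S = -10/11*v + 10/11.
  leading term v: subtract (-20/149)·h_5 from -10/11*v + 10/11 → 0
  remainder 0.

Every S-polynomial of the final basis reduces to 0, so we have a Gröbner basis.
Inter-reduce: drop elements whose leading term is divisible by another's, tail-reduce, and make monic.
Reduced Gröbner basis: {u, v - 1}.
Label its elements g_1 = u, g_2 = v - 1.

Reduce p = -7*u**2 - v**2 + u - 7*v + 8 modulo G:
  leading term u**2: subtract (-7*u)·g_1 from -7*u**2 - v**2 + u - 7*v + 8 → -v**2 + u - 7*v + 8
  leading term v**2: subtract (-v)·g_2 from -v**2 + u - 7*v + 8 → u - 8*v + 8
  leading term u: subtract (1)·g_1 from u - 8*v + 8 → -8*v + 8
  leading term v: subtract (-8)·g_2 from -8*v + 8 → 0
  normal form = 0.
Since the normal form is 0, p ∈ I.

-7*u**2 - v**2 + u - 7*v + 8 lies in I (it reduces to 0).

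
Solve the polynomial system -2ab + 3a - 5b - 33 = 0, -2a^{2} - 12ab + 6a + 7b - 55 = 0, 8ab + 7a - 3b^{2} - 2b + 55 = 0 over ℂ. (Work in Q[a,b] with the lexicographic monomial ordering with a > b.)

{(2, -3)}

Compute a lex Gröbner basis by Buchberger's algorithm.
f_1 = -2ab + 3a - 5b - 33, LT = ab.
f_2 = -2a^{2} - 12ab + 6a + 7b - 55, LT = a^{2}.
f_3 = 8ab + 7a - 3b^{2} - 2b + 55, LT = ab.

S(f_1,f_2): lcm = a^{2}b. S = -\tfrac{3}{2}a^{2} - 6ab^{2} + \tfrac{11}{2}ab + \tfrac{33}{2}a + \tfrac{7}{2}b^{2} - \tfrac{55}{2}b.
  reduce S modulo (f_1, f_2, f_3):
  remainder \tfrac{81}{4}a + \tfrac{37}{2}b^{2} + \tfrac{105}{2}b - \tfrac{99}{2} ≠ 0; add h_4 = \tfrac{81}{4}a + \tfrac{37}{2}b^{2} + \tfrac{105}{2}b - \tfrac{99}{2} to the basis.

S(f_1,f_3): lcm = ab. S = -\tfrac{19}{8}a + \tfrac{3}{8}b^{2} + \tfrac{11}{4}b + \tfrac{77}{8}.
  reduce S modulo (f_1, f_2, f_3, h_4):
  remainder \tfrac{1649}{648}b^{2} + \tfrac{481}{54}b + \tfrac{275}{72} ≠ 0; add h_5 = \tfrac{1649}{648}b^{2} + \tfrac{481}{54}b + \tfrac{275}{72} to the basis.

S(f_2,f_3): lcm = a^{2}b. S = -\tfrac{7}{8}a^{2} + \tfrac{51}{8}ab^{2} - \tfrac{11}{4}ab - \tfrac{55}{8}a - \tfrac{7}{2}b^{2} + \tfrac{55}{2}b.
  reduce S modulo (f_1, f_2, f_3, h_4, h_5):
  remainder -\tfrac{1987667}{52768}b - \tfrac{5963001}{52768} ≠ 0; add h_6 = -\tfrac{1987667}{52768}b - \tfrac{5963001}{52768} to the basis.

The other S-polynomials (S(f_1,h_4), S(f_2,h_4), S(f_3,h_4), S(f_1,h_5), S(f_2,h_5), S(f_3,h_5), S(h_4,h_5), S(f_1,h_6), S(f_2,h_6), S(f_3,h_6), S(h_4,h_6), S(h_5,h_6)) all reduce to 0 modulo the current basis, so we have a Gröbner basis.
Inter-reduce: drop elements whose leading term is divisible by another's, tail-reduce, and make monic.
Reduced Gröbner basis: {a - 2, b + 3}.

Since the basis is lex-ordered, b + 3 is univariate in b. Its roots are {-3}. Back-substituting each root into the other basis elements fixes the other coordinates.
  b = -3: the earlier basis element becomes a - 2 = 0, giving a = 2 — point (2, -3).
Zero-dimensionality of the ideal guarantees finitely many solutions over ℂ.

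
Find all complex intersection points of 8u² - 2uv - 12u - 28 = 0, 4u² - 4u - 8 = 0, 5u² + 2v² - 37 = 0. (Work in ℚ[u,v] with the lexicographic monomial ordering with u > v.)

{(-1, 4)}

Compute a lex Gröbner basis by Buchberger's algorithm.
f_1 = 8u² - 2uv - 12u - 28, LT = u².
f_2 = 4u² - 4u - 8, LT = u².
f_3 = 5u² + 2v² - 37, LT = u².

S(f_1,f_2): lcm = u². S = -¼uv - ½u - 3/2.
  leading term uv: no divisor's leading term divides it; move -¼uv to the remainder.
  leading term u: no divisor's leading term divides it; move -½u to the remainder.
  leading term 1: no divisor's leading term divides it; move -3/2 to the remainder.
  remainder -¼uv - ½u - 3/2 ≠ 0; add h_4 = -¼uv - ½u - 3/2 to the basis.

S(f_1,f_3): lcm = u². S = -¼uv - 3/2u - ⅖v² + 39/10.
  leading term uv: subtract (1)·h_4 from -¼uv - 3/2u - ⅖v² + 39/10 → -u - ⅖v² + 27/5
  leading term u: no divisor's leading term divides it; move -u to the remainder.
  leading term v²: no divisor's leading term divides it; move -⅖v² to the remainder.
  leading term 1: no divisor's leading term divides it; move 27/5 to the remainder.
  remainder -u - ⅖v² + 27/5 ≠ 0; add h_5 = -u - ⅖v² + 27/5 to the basis.

S(f_2,f_3): lcm = u². S = -u - ⅖v² + 27/5.
  leading term u: subtract (1)·h_5 from -u - ⅖v² + 27/5 → 0
  remainder 0.

S(f_1,h_4): lcm = u²v. S = -2u² - ¼uv² - 3/2uv - 6u - 7/2v.
  leading term u²: subtract (-¼)·f_1 from -2u² - ¼uv² - 3/2uv - 6u - 7/2v → -¼uv² - 2uv - 9u - 7/2v - 7
  leading term uv²: subtract (v)·h_4 from -¼uv² - 2uv - 9u - 7/2v - 7 → -3/2uv - 9u - 2v - 7
  leading term uv: subtract (6)·h_4 from -3/2uv - 9u - 2v - 7 → -6u - 2v + 2
  leading term u: subtract (6)·h_5 from -6u - 2v + 2 → 12/5v² - 2v - 152/5
  leading term v²: no divisor's leading term divides it; move 12/5v² to the remainder.
  leading term v: no divisor's leading term divides it; move -2v to the remainder.
  leading term 1: no divisor's leading term divides it; move -152/5 to the remainder.
  remainder 12/5v² - 2v - 152/5 ≠ 0; add h_6 = 12/5v² - 2v - 152/5 to the basis.

S(f_2,h_4): lcm = u²v. S = -2u² - uv - 6u - 2v.
  leading term u²: subtract (-¼)·f_1 from -2u² - uv - 6u - 2v → -3/2uv - 9u - 2v - 7
  leading term uv: subtract (6)·h_4 from -3/2uv - 9u - 2v - 7 → -6u - 2v + 2
  leading term u: subtract (6)·h_5 from -6u - 2v + 2 → 12/5v² - 2v - 152/5
  leading term v²: subtract (1)·h_6 from 12/5v² - 2v - 152/5 → 0
  remainder 0.

S(f_3,h_4): lcm = u²v. S = -2u² - 6u + ⅖v³ - 37/5v.
  leading term u²: subtract (-¼)·f_1 from -2u² - 6u + ⅖v³ - 37/5v → -½uv - 9u + ⅖v³ - 37/5v - 7
  leading term uv: subtract (2)·h_4 from -½uv - 9u + ⅖v³ - 37/5v - 7 → -8u + ⅖v³ - 37/5v - 4
  leading term u: subtract (8)·h_5 from -8u + ⅖v³ - 37/5v - 4 → ⅖v³ + 16/5v² - 37/5v - 236/5
  leading term v³: subtract (⅙v)·h_6 from ⅖v³ + 16/5v² - 37/5v - 236/5 → 53/15v² - 7/3v - 236/5
  leading term v²: subtract (53/36)·h_6 from 53/15v² - 7/3v - 236/5 → 11/18v - 22/9
  leading term v: no divisor's leading term divides it; move 11/18v to the remainder.
  leading term 1: no divisor's leading term divides it; move -22/9 to the remainder.
  remainder 11/18v - 22/9 ≠ 0; add h_7 = 11/18v - 22/9 to the basis.

S(f_1,h_5): lcm = u². S = -⅖uv² - ¼uv + 39/10u - 7/2.
  leading term uv²: subtract (8/5v)·h_4 from -⅖uv² - ¼uv + 39/10u - 7/2 → 11/20uv + 39/10u + 12/5v - 7/2
  leading term uv: subtract (-11/5)·h_4 from 11/20uv + 39/10u + 12/5v - 7/2 → 14/5u + 12/5v - 34/5
  leading term u: subtract (-14/5)·h_5 from 14/5u + 12/5v - 34/5 → -28/25v² + 12/5v + 208/25
  leading term v²: subtract (-7/15)·h_6 from -28/25v² + 12/5v + 208/25 → 22/15v - 88/15
  leading term v: subtract (12/5)·h_7 from 22/15v - 88/15 → 0
  remainder 0.

S(f_2,h_5): lcm = u². S = -⅖uv² + 22/5u - 2.
  leading term uv²: subtract (8/5v)·h_4 from -⅖uv² + 22/5u - 2 → ⅘uv + 22/5u + 12/5v - 2
  leading term uv: subtract (-16/5)·h_4 from ⅘uv + 22/5u + 12/5v - 2 → 14/5u + 12/5v - 34/5
  leading term u: subtract (-14/5)·h_5 from 14/5u + 12/5v - 34/5 → -28/25v² + 12/5v + 208/25
  leading term v²: subtract (-7/15)·h_6 from -28/25v² + 12/5v + 208/25 → 22/15v - 88/15
  leading term v: subtract (12/5)·h_7 from 22/15v - 88/15 → 0
  remainder 0.

S(f_3,h_5): lcm = u². S = -⅖uv² + 27/5u + ⅖v² - 37/5.
  leading term uv²: subtract (8/5v)·h_4 from -⅖uv² + 27/5u + ⅖v² - 37/5 → ⅘uv + 27/5u + ⅖v² + 12/5v - 37/5
  leading term uv: subtract (-16/5)·h_4 from ⅘uv + 27/5u + ⅖v² + 12/5v - 37/5 → 19/5u + ⅖v² + 12/5v - 61/5
  leading term u: subtract (-19/5)·h_5 from 19/5u + ⅖v² + 12/5v - 61/5 → -28/25v² + 12/5v + 208/25
  leading term v²: subtract (-7/15)·h_6 from -28/25v² + 12/5v + 208/25 → 22/15v - 88/15
  leading term v: subtract (12/5)·h_7 from 22/15v - 88/15 → 0
  remainder 0.

S(h_4,h_5): lcm = uv. S = 2u - ⅖v³ + 27/5v + 6.
  leading term u: subtract (-2)·h_5 from 2u - ⅖v³ + 27/5v + 6 → -⅖v³ - ⅘v² + 27/5v + 84/5
  leading term v³: subtract (-⅙v)·h_6 from -⅖v³ - ⅘v² + 27/5v + 84/5 → -17/15v² + ⅓v + 84/5
  leading term v²: subtract (-17/36)·h_6 from -17/15v² + ⅓v + 84/5 → -11/18v + 22/9
  leading term v: subtract (-1)·h_7 from -11/18v + 22/9 → 0
  remainder 0.

S(f_1,h_6): leading monomials are coprime, so the S-polynomial reduces to 0 (Buchberger's first criterion).
S(f_2,h_6): leading monomials are coprime, so the S-polynomial reduces to 0 (Buchberger's first criterion).
S(f_3,h_6): leading monomials are coprime, so the S-polynomial reduces to 0 (Buchberger's first criterion).
S(h_4,h_6): lcm = uv². S = 17/6uv + 38/3u + 6v.
  leading term uv: subtract (-34/3)·h_4 from 17/6uv + 38/3u + 6v → 7u + 6v - 17
  leading term u: subtract (-7)·h_5 from 7u + 6v - 17 → -14/5v² + 6v + 104/5
  leading term v²: subtract (-7/6)·h_6 from -14/5v² + 6v + 104/5 → 11/3v - 44/3
  leading term v: subtract (6)·h_7 from 11/3v - 44/3 → 0
  remainder 0.

S(h_5,h_6): leading monomials are coprime, so the S-polynomial reduces to 0 (Buchberger's first criterion).
S(f_1,h_7): leading monomials are coprime, so the S-polynomial reduces to 0 (Buchberger's first criterion).
S(f_2,h_7): leading monomials are coprime, so the S-polynomial reduces to 0 (Buchberger's first criterion).
S(f_3,h_7): leading monomials are coprime, so the S-polynomial reduces to 0 (Buchberger's first criterion).
S(h_4,h_7): lcm = uv. S = 6u + 6.
  leading term u: subtract (-6)·h_5 from 6u + 6 → -12/5v² + 192/5
  leading term v²: subtract (-1)·h_6 from -12/5v² + 192/5 → -2v + 8
  leading term v: subtract (-36/11)·h_7 from -2v + 8 → 0
  remainder 0.

S(h_5,h_7): leading monomials are coprime, so the S-polynomial reduces to 0 (Buchberger's first criterion).
S(h_6,h_7): lcm = v². S = 19/6v - 38/3.
  leading term v: subtract (57/11)·h_7 from 19/6v - 38/3 → 0
  remainder 0.

Every S-polynomial of the final basis reduces to 0, so we have a Gröbner basis.
Inter-reduce: drop elements whose leading term is divisible by another's, tail-reduce, and make monic.
Reduced Gröbner basis: {u + 1, v - 4}.

From the last basis element, v - 4 = 0, so v takes values in {4}. Each choice, substituted upward through the basis, yields the corresponding point(s) of the solution set.
  v = 4: the earlier basis element becomes u + 1 = 0, giving u = -1 — point (-1, 4).
Each listed point satisfies every original equation (direct substitution).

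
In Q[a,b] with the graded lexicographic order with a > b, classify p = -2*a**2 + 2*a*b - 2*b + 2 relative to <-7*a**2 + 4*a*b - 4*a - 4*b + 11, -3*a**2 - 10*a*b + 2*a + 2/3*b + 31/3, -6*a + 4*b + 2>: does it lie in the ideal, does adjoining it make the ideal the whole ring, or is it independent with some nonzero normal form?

-2*a**2 + 2*a*b - 2*b + 2 lies in I (it reduces to 0).

First compute the reduced Gröbner basis of I by Buchberger's algorithm.
f_1 = -7*a**2 + 4*a*b - 4*a - 4*b + 11, LT = a**2.
f_2 = -3*a**2 - 10*a*b + 2*a + 2/3*b + 31/3, LT = a**2.
f_3 = -6*a + 4*b + 2, LT = a.

S(f_1,f_2): lcm = a**2. S = -82/21*a*b + 26/21*a + 50/63*b + 118/63.
  leading term a*b: subtract (41/63*b)·f_3 from -82/21*a*b + 26/21*a + 50/63*b + 118/63 → -164/63*b**2 + 26/21*a - 32/63*b + 118/63
  leading term b**2: no divisor's leading term divides it; move -164/63*b**2 to the remainder.
  leading term a: subtract (-13/63)·f_3 from 26/21*a - 32/63*b + 118/63 → 20/63*b + 16/7
  leading term b: no divisor's leading term divides it; move 20/63*b to the remainder.
  leading term 1: no divisor's leading term divides it; move 16/7 to the remainder.
  remainder -164/63*b**2 + 20/63*b + 16/7 ≠ 0; add h_4 = -164/63*b**2 + 20/63*b + 16/7 to the basis.

S(f_1,f_3): lcm = a**2. S = 2/21*a*b + 19/21*a + 4/7*b - 11/7.
  leading term a*b: subtract (-1/63*b)·f_3 from 2/21*a*b + 19/21*a + 4/7*b - 11/7 → 4/63*b**2 + 19/21*a + 38/63*b - 11/7
  leading term b**2: subtract (-1/41)·h_4 from 4/63*b**2 + 19/21*a + 38/63*b - 11/7 → 19/21*a + 526/861*b - 435/287
  leading term a: subtract (-19/126)·f_3 from 19/21*a + 526/861*b - 435/287 → 448/369*b - 448/369
  leading term b: no divisor's leading term divides it; move 448/369*b to the remainder.
  leading term 1: no divisor's leading term divides it; move -448/369 to the remainder.
  remainder 448/369*b - 448/369 ≠ 0; add h_5 = 448/369*b - 448/369 to the basis.

The other S-polynomials (S(f_2,f_3), S(f_1,h_4), S(f_2,h_4), S(f_3,h_4), S(f_1,h_5), S(f_2,h_5), S(f_3,h_5), S(h_4,h_5)) all reduce to 0 modulo the current basis, so we have a Gröbner basis.
Inter-reduce: drop elements whose leading term is divisible by another's, tail-reduce, and make monic.
Reduced Gröbner basis: {a - 1, b - 1}.
Label its elements g_1 = a - 1, g_2 = b - 1.

Reduce p = -2*a**2 + 2*a*b - 2*b + 2 modulo G:
  leading term a**2: subtract (-2*a)·g_1 from -2*a**2 + 2*a*b - 2*b + 2 → 2*a*b - 2*a - 2*b + 2
  leading term a*b: subtract (2*b)·g_1 from 2*a*b - 2*a - 2*b + 2 → -2*a + 2
  leading term a: subtract (-2)·g_1 from -2*a + 2 → 0
  normal form = 0.
Since the normal form is 0, p ∈ I.

Ideal membership is decidable via reduction modulo a Gröbner basis.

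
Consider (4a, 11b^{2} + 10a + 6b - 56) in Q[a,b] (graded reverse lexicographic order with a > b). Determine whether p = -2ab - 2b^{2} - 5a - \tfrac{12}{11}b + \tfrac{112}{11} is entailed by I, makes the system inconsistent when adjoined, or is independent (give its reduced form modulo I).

First compute the reduced Gröbner basis of I by Buchberger's algorithm.
f_1 = 4a, LT = a.
f_2 = 11b^{2} + 10a + 6b - 56, LT = b^{2}.

The S-polynomials (S(f_1,f_2)) all reduce to 0 modulo the current basis, so we have a Gröbner basis.
Inter-reduce: drop elements whose leading term is divisible by another's, tail-reduce, and make monic.
Reduced Gröbner basis: {b^{2} + \tfrac{6}{11}b - \tfrac{56}{11}, a}.
Label its elements g_1 = b^{2} + \tfrac{6}{11}b - \tfrac{56}{11}, g_2 = a.

Reduce p = -2ab - 2b^{2} - 5a - \tfrac{12}{11}b + \tfrac{112}{11} modulo G:
  leading term ab: subtract (-2b)·g_2 from -2ab - 2b^{2} - 5a - \tfrac{12}{11}b + \tfrac{112}{11} → -2b^{2} - 5a - \tfrac{12}{11}b + \tfrac{112}{11}
  leading term b^{2}: subtract (-2)·g_1 from -2b^{2} - 5a - \tfrac{12}{11}b + \tfrac{112}{11} → -5a
  leading term a: subtract (-5)·g_2 from -5a → 0
  normal form = 0.
Since the normal form is 0, p ∈ I.

-2ab - 2b^{2} - 5a - \tfrac{12}{11}b + \tfrac{112}{11} lies in I (it reduces to 0).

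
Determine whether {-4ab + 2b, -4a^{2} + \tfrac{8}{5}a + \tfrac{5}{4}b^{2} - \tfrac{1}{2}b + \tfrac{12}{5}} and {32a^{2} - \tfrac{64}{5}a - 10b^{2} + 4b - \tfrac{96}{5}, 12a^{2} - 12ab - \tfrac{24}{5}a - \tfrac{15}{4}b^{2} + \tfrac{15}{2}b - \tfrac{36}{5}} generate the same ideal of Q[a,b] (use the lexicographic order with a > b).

Equality of ideals is decidable: compute both reduced Gröbner bases (unique for the ordering) and check whether they agree.
Buchberger on the first generating set:
f_1 = -4ab + 2b, LT = ab.
f_2 = -4a^{2} + \tfrac{8}{5}a + \tfrac{5}{4}b^{2} - \tfrac{1}{2}b + \tfrac{12}{5}, LT = a^{2}.

S(f_1,f_2): lcm = a^{2}b. S = -\tfrac{1}{10}ab + \tfrac{5}{16}b^{3} - \tfrac{1}{8}b^{2} + \tfrac{3}{5}b.
  reduce S modulo (f_1, f_2):
  remainder \tfrac{5}{16}b^{3} - \tfrac{1}{8}b^{2} + \tfrac{11}{20}b ≠ 0; add g_3 = \tfrac{5}{16}b^{3} - \tfrac{1}{8}b^{2} + \tfrac{11}{20}b to the basis.

The other S-polynomials (S(f_1,g_3), S(f_2,g_3)) all reduce to 0 modulo the current basis, so we have a Gröbner basis.
Inter-reduce: drop elements whose leading term is divisible by another's, tail-reduce, and make monic.
Reduced Gröbner basis: {a^{2} - \tfrac{2}{5}a - \tfrac{5}{16}b^{2} + \tfrac{1}{8}b - \tfrac{3}{5}, ab - \tfrac{1}{2}b, b^{3} - \tfrac{2}{5}b^{2} + \tfrac{44}{25}b}.

Buchberger on the second generating set:
h_1 = 32a^{2} - \tfrac{64}{5}a - 10b^{2} + 4b - \tfrac{96}{5}, LT = a^{2}.
h_2 = 12a^{2} - 12ab - \tfrac{24}{5}a - \tfrac{15}{4}b^{2} + \tfrac{15}{2}b - \tfrac{36}{5}, LT = a^{2}.

S(h_1,h_2): lcm = a^{2}. S = ab - \tfrac{1}{2}b.
  reduce S modulo (h_1, h_2):
  remainder ab - \tfrac{1}{2}b ≠ 0; add k_3 = ab - \tfrac{1}{2}b to the basis.

S(h_1,k_3): lcm = a^{2}b. S = \tfrac{1}{10}ab - \tfrac{5}{16}b^{3} + \tfrac{1}{8}b^{2} - \tfrac{3}{5}b.
  reduce S modulo (h_1, h_2, k_3):
  remainder -\tfrac{5}{16}b^{3} + \tfrac{1}{8}b^{2} - \tfrac{11}{20}b ≠ 0; add k_4 = -\tfrac{5}{16}b^{3} + \tfrac{1}{8}b^{2} - \tfrac{11}{20}b to the basis.

The other S-polynomials (S(h_2,k_3), S(h_1,k_4), S(h_2,k_4), S(k_3,k_4)) all reduce to 0 modulo the current basis, so we have a Gröbner basis.
Inter-reduce: drop elements whose leading term is divisible by another's, tail-reduce, and make monic.
Reduced Gröbner basis: {a^{2} - \tfrac{2}{5}a - \tfrac{5}{16}b^{2} + \tfrac{1}{8}b - \tfrac{3}{5}, ab - \tfrac{1}{2}b, b^{3} - \tfrac{2}{5}b^{2} + \tfrac{44}{25}b}.

These coincide, so the ideals are equal.

Yes, the ideals are equal.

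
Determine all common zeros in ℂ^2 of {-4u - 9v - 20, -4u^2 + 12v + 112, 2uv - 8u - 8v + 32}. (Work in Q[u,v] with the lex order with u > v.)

{(4, -4)}

Compute a lex Gröbner basis by Buchberger's algorithm.
f_1 = -4u - 9v - 20, LT = u.
f_2 = -4u^2 + 12v + 112, LT = u^2.
f_3 = 2uv - 8u - 8v + 32, LT = uv.

S(f_1,f_2): lcm = u^2. S = 9/4uv + 5u + 3v + 28.
  leading term uv: subtract (-9/16v)·f_1 from 9/4uv + 5u + 3v + 28 → 5u - 81/16v^2 - 33/4v + 28
  leading term u: subtract (-5/4)·f_1 from 5u - 81/16v^2 - 33/4v + 28 → -81/16v^2 - 39/2v + 3
  leading term v^2: no divisor's leading term divides it; move -81/16v^2 to the remainder.
  leading term v: no divisor's leading term divides it; move -39/2v to the remainder.
  leading term 1: no divisor's leading term divides it; move 3 to the remainder.
  remainder -81/16v^2 - 39/2v + 3 ≠ 0; add h_4 = -81/16v^2 - 39/2v + 3 to the basis.

S(f_1,f_3): lcm = uv. S = 4u + 9/4v^2 + 9v - 16.
  leading term u: subtract (-1)·f_1 from 4u + 9/4v^2 + 9v - 16 → 9/4v^2 - 36
  leading term v^2: subtract (-4/9)·h_4 from 9/4v^2 - 36 → -26/3v - 104/3
  leading term v: no divisor's leading term divides it; move -26/3v to the remainder.
  leading term 1: no divisor's leading term divides it; move -104/3 to the remainder.
  remainder -26/3v - 104/3 ≠ 0; add h_5 = -26/3v - 104/3 to the basis.

The other S-polynomials (S(f_2,f_3), S(f_1,h_4), S(f_2,h_4), S(f_3,h_4), S(f_1,h_5), S(f_2,h_5), S(f_3,h_5), S(h_4,h_5)) all reduce to 0 modulo the current basis, so we have a Gröbner basis.
Inter-reduce: drop elements whose leading term is divisible by another's, tail-reduce, and make monic.
Reduced Gröbner basis: {u - 4, v + 4}.

Since the basis is lex-ordered, v + 4 is univariate in v. Its roots are {-4}. Back-substituting each root into the other basis elements fixes the other coordinates.
  v = -4: the earlier basis element becomes u - 4 = 0, giving u = 4 — point (4, -4).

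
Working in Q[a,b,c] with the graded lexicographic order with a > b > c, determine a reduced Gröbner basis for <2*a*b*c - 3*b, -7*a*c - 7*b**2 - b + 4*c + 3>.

f_1 = 2*a*b*c - 3*b, LT = a*b*c.
f_2 = -7*a*c - 7*b**2 - b + 4*c + 3, LT = a*c.

S(f_1,f_2): lcm = a*b*c. S = -b**3 - 1/7*b**2 + 4/7*b*c - 15/14*b.
  leading term b**3: no divisor's leading term divides it; move -b**3 to the remainder.
  leading term b**2: no divisor's leading term divides it; move -1/7*b**2 to the remainder.
  leading term b*c: no divisor's leading term divides it; move 4/7*b*c to the remainder.
  leading term b: no divisor's leading term divides it; move -15/14*b to the remainder.
  remainder -b**3 - 1/7*b**2 + 4/7*b*c - 15/14*b ≠ 0; add g_3 = -b**3 - 1/7*b**2 + 4/7*b*c - 15/14*b to the basis.

S(f_1,g_3): lcm = a*b**3*c. S = -1/7*a*b**2*c + 4/7*a*b*c**2 - 15/14*a*b*c - 3/2*b**3.
  leading term a*b**2*c: subtract (-1/14*b)·f_1 from -1/7*a*b**2*c + 4/7*a*b*c**2 - 15/14*a*b*c - 3/2*b**3 → 4/7*a*b*c**2 - 15/14*a*b*c - 3/2*b**3 - 3/14*b**2
  leading term a*b*c**2: subtract (2/7*c)·f_1 from 4/7*a*b*c**2 - 15/14*a*b*c - 3/2*b**3 - 3/14*b**2 → -15/14*a*b*c - 3/2*b**3 - 3/14*b**2 + 6/7*b*c
  leading term a*b*c: subtract (-15/28)·f_1 from -15/14*a*b*c - 3/2*b**3 - 3/14*b**2 + 6/7*b*c → -3/2*b**3 - 3/14*b**2 + 6/7*b*c - 45/28*b
  leading term b**3: subtract (3/2)·g_3 from -3/2*b**3 - 3/14*b**2 + 6/7*b*c - 45/28*b → 0
  remainder 0.

S(f_2,g_3): leading monomials are coprime, so the S-polynomial reduces to 0 (Buchberger's first criterion).
Every S-polynomial of the final basis reduces to 0, so we have a Gröbner basis.
Inter-reduce: drop elements whose leading term is divisible by another's, tail-reduce, and make monic.

G = {b**3 + 1/7*b**2 - 4/7*b*c + 15/14*b, a*c + b**2 + 1/7*b - 4/7*c - 3/7}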